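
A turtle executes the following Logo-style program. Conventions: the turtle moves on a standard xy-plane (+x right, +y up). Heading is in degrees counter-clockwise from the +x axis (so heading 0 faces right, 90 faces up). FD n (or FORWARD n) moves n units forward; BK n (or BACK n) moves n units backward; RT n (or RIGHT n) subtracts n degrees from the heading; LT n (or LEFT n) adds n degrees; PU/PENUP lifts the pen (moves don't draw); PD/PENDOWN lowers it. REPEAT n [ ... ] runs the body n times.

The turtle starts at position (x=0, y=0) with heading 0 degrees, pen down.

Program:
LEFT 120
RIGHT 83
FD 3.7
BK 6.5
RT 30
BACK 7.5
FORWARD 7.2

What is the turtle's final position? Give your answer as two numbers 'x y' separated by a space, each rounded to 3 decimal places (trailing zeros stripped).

Executing turtle program step by step:
Start: pos=(0,0), heading=0, pen down
LT 120: heading 0 -> 120
RT 83: heading 120 -> 37
FD 3.7: (0,0) -> (2.955,2.227) [heading=37, draw]
BK 6.5: (2.955,2.227) -> (-2.236,-1.685) [heading=37, draw]
RT 30: heading 37 -> 7
BK 7.5: (-2.236,-1.685) -> (-9.68,-2.599) [heading=7, draw]
FD 7.2: (-9.68,-2.599) -> (-2.534,-1.722) [heading=7, draw]
Final: pos=(-2.534,-1.722), heading=7, 4 segment(s) drawn

Answer: -2.534 -1.722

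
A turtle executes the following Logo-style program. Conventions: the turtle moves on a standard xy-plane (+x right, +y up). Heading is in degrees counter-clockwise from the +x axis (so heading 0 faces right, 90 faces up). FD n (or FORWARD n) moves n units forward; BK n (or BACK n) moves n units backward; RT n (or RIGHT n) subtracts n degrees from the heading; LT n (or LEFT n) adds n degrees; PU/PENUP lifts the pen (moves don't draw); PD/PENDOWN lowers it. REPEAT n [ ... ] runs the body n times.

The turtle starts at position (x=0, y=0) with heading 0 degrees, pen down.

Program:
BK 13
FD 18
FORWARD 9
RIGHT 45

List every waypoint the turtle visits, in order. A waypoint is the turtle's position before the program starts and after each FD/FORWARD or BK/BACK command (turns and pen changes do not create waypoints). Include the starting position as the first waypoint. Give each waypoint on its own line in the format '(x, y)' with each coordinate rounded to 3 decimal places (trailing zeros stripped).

Answer: (0, 0)
(-13, 0)
(5, 0)
(14, 0)

Derivation:
Executing turtle program step by step:
Start: pos=(0,0), heading=0, pen down
BK 13: (0,0) -> (-13,0) [heading=0, draw]
FD 18: (-13,0) -> (5,0) [heading=0, draw]
FD 9: (5,0) -> (14,0) [heading=0, draw]
RT 45: heading 0 -> 315
Final: pos=(14,0), heading=315, 3 segment(s) drawn
Waypoints (4 total):
(0, 0)
(-13, 0)
(5, 0)
(14, 0)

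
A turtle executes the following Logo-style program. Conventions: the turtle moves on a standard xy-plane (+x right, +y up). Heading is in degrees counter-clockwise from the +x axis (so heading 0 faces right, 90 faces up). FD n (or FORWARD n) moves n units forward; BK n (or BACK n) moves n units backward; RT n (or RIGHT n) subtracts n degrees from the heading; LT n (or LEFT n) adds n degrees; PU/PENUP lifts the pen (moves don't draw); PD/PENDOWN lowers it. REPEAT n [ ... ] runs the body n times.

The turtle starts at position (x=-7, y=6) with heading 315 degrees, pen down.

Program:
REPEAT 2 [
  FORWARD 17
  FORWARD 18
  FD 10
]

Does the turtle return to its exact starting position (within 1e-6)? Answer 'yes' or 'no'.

Answer: no

Derivation:
Executing turtle program step by step:
Start: pos=(-7,6), heading=315, pen down
REPEAT 2 [
  -- iteration 1/2 --
  FD 17: (-7,6) -> (5.021,-6.021) [heading=315, draw]
  FD 18: (5.021,-6.021) -> (17.749,-18.749) [heading=315, draw]
  FD 10: (17.749,-18.749) -> (24.82,-25.82) [heading=315, draw]
  -- iteration 2/2 --
  FD 17: (24.82,-25.82) -> (36.841,-37.841) [heading=315, draw]
  FD 18: (36.841,-37.841) -> (49.569,-50.569) [heading=315, draw]
  FD 10: (49.569,-50.569) -> (56.64,-57.64) [heading=315, draw]
]
Final: pos=(56.64,-57.64), heading=315, 6 segment(s) drawn

Start position: (-7, 6)
Final position: (56.64, -57.64)
Distance = 90; >= 1e-6 -> NOT closed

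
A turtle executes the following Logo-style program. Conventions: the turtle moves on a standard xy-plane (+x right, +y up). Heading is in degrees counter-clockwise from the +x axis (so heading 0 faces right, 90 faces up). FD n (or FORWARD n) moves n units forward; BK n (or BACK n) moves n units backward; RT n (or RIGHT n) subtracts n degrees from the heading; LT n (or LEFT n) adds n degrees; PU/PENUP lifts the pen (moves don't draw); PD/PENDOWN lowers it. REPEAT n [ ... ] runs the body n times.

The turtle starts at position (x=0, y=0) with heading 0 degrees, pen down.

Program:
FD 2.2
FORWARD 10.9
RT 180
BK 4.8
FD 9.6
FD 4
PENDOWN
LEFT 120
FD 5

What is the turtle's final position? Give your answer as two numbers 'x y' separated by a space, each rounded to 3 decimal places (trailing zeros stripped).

Answer: 6.8 -4.33

Derivation:
Executing turtle program step by step:
Start: pos=(0,0), heading=0, pen down
FD 2.2: (0,0) -> (2.2,0) [heading=0, draw]
FD 10.9: (2.2,0) -> (13.1,0) [heading=0, draw]
RT 180: heading 0 -> 180
BK 4.8: (13.1,0) -> (17.9,0) [heading=180, draw]
FD 9.6: (17.9,0) -> (8.3,0) [heading=180, draw]
FD 4: (8.3,0) -> (4.3,0) [heading=180, draw]
PD: pen down
LT 120: heading 180 -> 300
FD 5: (4.3,0) -> (6.8,-4.33) [heading=300, draw]
Final: pos=(6.8,-4.33), heading=300, 6 segment(s) drawn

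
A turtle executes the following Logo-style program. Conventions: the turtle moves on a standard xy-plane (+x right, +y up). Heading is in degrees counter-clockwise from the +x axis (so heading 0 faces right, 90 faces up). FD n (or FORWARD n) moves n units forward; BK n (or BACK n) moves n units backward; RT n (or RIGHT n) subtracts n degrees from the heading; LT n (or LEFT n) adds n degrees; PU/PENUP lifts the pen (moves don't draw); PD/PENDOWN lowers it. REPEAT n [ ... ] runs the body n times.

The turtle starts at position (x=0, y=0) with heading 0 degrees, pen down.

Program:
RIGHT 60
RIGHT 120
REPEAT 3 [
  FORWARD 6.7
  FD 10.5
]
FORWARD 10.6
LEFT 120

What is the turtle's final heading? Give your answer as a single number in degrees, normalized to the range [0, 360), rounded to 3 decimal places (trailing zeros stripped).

Executing turtle program step by step:
Start: pos=(0,0), heading=0, pen down
RT 60: heading 0 -> 300
RT 120: heading 300 -> 180
REPEAT 3 [
  -- iteration 1/3 --
  FD 6.7: (0,0) -> (-6.7,0) [heading=180, draw]
  FD 10.5: (-6.7,0) -> (-17.2,0) [heading=180, draw]
  -- iteration 2/3 --
  FD 6.7: (-17.2,0) -> (-23.9,0) [heading=180, draw]
  FD 10.5: (-23.9,0) -> (-34.4,0) [heading=180, draw]
  -- iteration 3/3 --
  FD 6.7: (-34.4,0) -> (-41.1,0) [heading=180, draw]
  FD 10.5: (-41.1,0) -> (-51.6,0) [heading=180, draw]
]
FD 10.6: (-51.6,0) -> (-62.2,0) [heading=180, draw]
LT 120: heading 180 -> 300
Final: pos=(-62.2,0), heading=300, 7 segment(s) drawn

Answer: 300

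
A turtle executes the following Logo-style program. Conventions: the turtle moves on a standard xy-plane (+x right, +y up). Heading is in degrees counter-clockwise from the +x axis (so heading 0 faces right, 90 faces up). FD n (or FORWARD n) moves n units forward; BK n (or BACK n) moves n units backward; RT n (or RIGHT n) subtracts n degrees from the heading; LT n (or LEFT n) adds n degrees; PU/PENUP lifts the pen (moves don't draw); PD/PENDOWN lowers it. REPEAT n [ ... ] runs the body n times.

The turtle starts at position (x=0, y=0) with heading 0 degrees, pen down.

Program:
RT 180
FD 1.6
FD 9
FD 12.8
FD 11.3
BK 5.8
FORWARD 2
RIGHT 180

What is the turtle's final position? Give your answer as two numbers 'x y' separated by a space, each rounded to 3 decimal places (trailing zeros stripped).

Executing turtle program step by step:
Start: pos=(0,0), heading=0, pen down
RT 180: heading 0 -> 180
FD 1.6: (0,0) -> (-1.6,0) [heading=180, draw]
FD 9: (-1.6,0) -> (-10.6,0) [heading=180, draw]
FD 12.8: (-10.6,0) -> (-23.4,0) [heading=180, draw]
FD 11.3: (-23.4,0) -> (-34.7,0) [heading=180, draw]
BK 5.8: (-34.7,0) -> (-28.9,0) [heading=180, draw]
FD 2: (-28.9,0) -> (-30.9,0) [heading=180, draw]
RT 180: heading 180 -> 0
Final: pos=(-30.9,0), heading=0, 6 segment(s) drawn

Answer: -30.9 0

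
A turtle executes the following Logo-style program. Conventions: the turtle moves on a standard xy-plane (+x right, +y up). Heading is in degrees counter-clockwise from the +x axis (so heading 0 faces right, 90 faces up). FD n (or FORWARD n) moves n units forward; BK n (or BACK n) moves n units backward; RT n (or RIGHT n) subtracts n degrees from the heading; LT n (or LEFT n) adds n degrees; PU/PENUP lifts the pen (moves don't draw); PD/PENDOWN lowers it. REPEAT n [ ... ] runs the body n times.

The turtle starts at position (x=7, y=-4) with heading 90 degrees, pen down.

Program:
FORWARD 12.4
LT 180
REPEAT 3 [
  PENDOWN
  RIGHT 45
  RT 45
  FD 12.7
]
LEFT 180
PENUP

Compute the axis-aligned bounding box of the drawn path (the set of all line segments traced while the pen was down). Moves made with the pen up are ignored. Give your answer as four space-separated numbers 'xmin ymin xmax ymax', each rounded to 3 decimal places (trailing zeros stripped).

Answer: -5.7 -4 7 21.1

Derivation:
Executing turtle program step by step:
Start: pos=(7,-4), heading=90, pen down
FD 12.4: (7,-4) -> (7,8.4) [heading=90, draw]
LT 180: heading 90 -> 270
REPEAT 3 [
  -- iteration 1/3 --
  PD: pen down
  RT 45: heading 270 -> 225
  RT 45: heading 225 -> 180
  FD 12.7: (7,8.4) -> (-5.7,8.4) [heading=180, draw]
  -- iteration 2/3 --
  PD: pen down
  RT 45: heading 180 -> 135
  RT 45: heading 135 -> 90
  FD 12.7: (-5.7,8.4) -> (-5.7,21.1) [heading=90, draw]
  -- iteration 3/3 --
  PD: pen down
  RT 45: heading 90 -> 45
  RT 45: heading 45 -> 0
  FD 12.7: (-5.7,21.1) -> (7,21.1) [heading=0, draw]
]
LT 180: heading 0 -> 180
PU: pen up
Final: pos=(7,21.1), heading=180, 4 segment(s) drawn

Segment endpoints: x in {-5.7, -5.7, 7, 7, 7}, y in {-4, 8.4, 8.4, 21.1}
xmin=-5.7, ymin=-4, xmax=7, ymax=21.1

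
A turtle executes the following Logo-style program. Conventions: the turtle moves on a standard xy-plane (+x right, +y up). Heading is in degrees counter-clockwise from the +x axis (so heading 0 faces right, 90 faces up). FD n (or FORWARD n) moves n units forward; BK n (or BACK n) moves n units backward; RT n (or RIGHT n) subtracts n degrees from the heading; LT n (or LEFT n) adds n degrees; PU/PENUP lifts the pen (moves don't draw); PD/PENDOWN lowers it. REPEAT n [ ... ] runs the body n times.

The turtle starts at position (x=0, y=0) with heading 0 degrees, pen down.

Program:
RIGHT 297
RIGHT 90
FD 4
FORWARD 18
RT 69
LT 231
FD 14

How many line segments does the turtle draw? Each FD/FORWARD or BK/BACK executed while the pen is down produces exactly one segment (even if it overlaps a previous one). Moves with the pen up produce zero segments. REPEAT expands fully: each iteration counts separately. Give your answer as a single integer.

Executing turtle program step by step:
Start: pos=(0,0), heading=0, pen down
RT 297: heading 0 -> 63
RT 90: heading 63 -> 333
FD 4: (0,0) -> (3.564,-1.816) [heading=333, draw]
FD 18: (3.564,-1.816) -> (19.602,-9.988) [heading=333, draw]
RT 69: heading 333 -> 264
LT 231: heading 264 -> 135
FD 14: (19.602,-9.988) -> (9.703,-0.088) [heading=135, draw]
Final: pos=(9.703,-0.088), heading=135, 3 segment(s) drawn
Segments drawn: 3

Answer: 3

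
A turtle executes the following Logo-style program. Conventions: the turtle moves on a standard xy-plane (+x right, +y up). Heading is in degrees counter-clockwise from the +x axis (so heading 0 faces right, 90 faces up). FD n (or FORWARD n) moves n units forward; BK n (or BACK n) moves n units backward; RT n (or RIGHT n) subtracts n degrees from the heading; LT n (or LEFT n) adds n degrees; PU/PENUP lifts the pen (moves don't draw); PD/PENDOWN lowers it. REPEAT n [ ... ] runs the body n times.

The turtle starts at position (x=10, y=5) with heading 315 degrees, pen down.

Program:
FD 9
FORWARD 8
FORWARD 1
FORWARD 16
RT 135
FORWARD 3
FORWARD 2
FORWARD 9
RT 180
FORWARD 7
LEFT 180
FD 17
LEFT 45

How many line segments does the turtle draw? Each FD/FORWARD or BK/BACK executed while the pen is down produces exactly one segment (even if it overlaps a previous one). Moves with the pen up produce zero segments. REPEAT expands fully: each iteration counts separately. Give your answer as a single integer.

Executing turtle program step by step:
Start: pos=(10,5), heading=315, pen down
FD 9: (10,5) -> (16.364,-1.364) [heading=315, draw]
FD 8: (16.364,-1.364) -> (22.021,-7.021) [heading=315, draw]
FD 1: (22.021,-7.021) -> (22.728,-7.728) [heading=315, draw]
FD 16: (22.728,-7.728) -> (34.042,-19.042) [heading=315, draw]
RT 135: heading 315 -> 180
FD 3: (34.042,-19.042) -> (31.042,-19.042) [heading=180, draw]
FD 2: (31.042,-19.042) -> (29.042,-19.042) [heading=180, draw]
FD 9: (29.042,-19.042) -> (20.042,-19.042) [heading=180, draw]
RT 180: heading 180 -> 0
FD 7: (20.042,-19.042) -> (27.042,-19.042) [heading=0, draw]
LT 180: heading 0 -> 180
FD 17: (27.042,-19.042) -> (10.042,-19.042) [heading=180, draw]
LT 45: heading 180 -> 225
Final: pos=(10.042,-19.042), heading=225, 9 segment(s) drawn
Segments drawn: 9

Answer: 9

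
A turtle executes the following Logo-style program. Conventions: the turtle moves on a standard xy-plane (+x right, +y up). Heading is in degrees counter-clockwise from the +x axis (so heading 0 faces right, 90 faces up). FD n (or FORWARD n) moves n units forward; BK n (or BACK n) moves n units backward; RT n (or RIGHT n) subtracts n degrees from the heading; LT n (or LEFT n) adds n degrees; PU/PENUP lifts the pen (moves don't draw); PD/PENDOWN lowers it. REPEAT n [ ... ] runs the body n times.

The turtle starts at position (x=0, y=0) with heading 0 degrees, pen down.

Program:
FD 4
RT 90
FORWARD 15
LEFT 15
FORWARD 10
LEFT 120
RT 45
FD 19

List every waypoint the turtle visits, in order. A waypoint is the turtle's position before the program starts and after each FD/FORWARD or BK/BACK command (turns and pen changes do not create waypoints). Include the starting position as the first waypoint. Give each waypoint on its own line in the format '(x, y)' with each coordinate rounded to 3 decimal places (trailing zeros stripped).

Executing turtle program step by step:
Start: pos=(0,0), heading=0, pen down
FD 4: (0,0) -> (4,0) [heading=0, draw]
RT 90: heading 0 -> 270
FD 15: (4,0) -> (4,-15) [heading=270, draw]
LT 15: heading 270 -> 285
FD 10: (4,-15) -> (6.588,-24.659) [heading=285, draw]
LT 120: heading 285 -> 45
RT 45: heading 45 -> 0
FD 19: (6.588,-24.659) -> (25.588,-24.659) [heading=0, draw]
Final: pos=(25.588,-24.659), heading=0, 4 segment(s) drawn
Waypoints (5 total):
(0, 0)
(4, 0)
(4, -15)
(6.588, -24.659)
(25.588, -24.659)

Answer: (0, 0)
(4, 0)
(4, -15)
(6.588, -24.659)
(25.588, -24.659)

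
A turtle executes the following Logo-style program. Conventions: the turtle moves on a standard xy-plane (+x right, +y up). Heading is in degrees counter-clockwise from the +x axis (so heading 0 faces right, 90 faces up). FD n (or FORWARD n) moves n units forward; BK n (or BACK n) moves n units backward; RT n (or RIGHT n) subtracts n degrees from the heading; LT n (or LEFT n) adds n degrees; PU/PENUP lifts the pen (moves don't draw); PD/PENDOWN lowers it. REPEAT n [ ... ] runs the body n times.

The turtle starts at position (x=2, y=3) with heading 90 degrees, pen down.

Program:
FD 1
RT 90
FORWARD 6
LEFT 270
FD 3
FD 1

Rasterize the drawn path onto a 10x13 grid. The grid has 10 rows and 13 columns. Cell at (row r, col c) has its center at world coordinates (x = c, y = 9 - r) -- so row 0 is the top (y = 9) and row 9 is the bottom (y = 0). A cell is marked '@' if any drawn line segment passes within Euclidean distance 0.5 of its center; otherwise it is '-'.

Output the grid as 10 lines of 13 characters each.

Answer: -------------
-------------
-------------
-------------
-------------
--@@@@@@@----
--@-----@----
--------@----
--------@----
--------@----

Derivation:
Segment 0: (2,3) -> (2,4)
Segment 1: (2,4) -> (8,4)
Segment 2: (8,4) -> (8,1)
Segment 3: (8,1) -> (8,0)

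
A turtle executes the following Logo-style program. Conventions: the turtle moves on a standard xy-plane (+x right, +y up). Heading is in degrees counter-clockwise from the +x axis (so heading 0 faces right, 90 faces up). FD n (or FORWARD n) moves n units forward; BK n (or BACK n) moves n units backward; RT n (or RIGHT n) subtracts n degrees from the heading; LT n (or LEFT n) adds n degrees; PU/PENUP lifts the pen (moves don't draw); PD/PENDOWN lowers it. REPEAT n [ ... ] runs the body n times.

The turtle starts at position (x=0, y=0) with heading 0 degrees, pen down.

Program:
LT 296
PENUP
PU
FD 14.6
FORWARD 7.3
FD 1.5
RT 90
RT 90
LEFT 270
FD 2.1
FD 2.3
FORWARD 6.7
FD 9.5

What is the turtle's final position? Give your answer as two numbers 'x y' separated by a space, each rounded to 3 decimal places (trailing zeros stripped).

Executing turtle program step by step:
Start: pos=(0,0), heading=0, pen down
LT 296: heading 0 -> 296
PU: pen up
PU: pen up
FD 14.6: (0,0) -> (6.4,-13.122) [heading=296, move]
FD 7.3: (6.4,-13.122) -> (9.6,-19.684) [heading=296, move]
FD 1.5: (9.6,-19.684) -> (10.258,-21.032) [heading=296, move]
RT 90: heading 296 -> 206
RT 90: heading 206 -> 116
LT 270: heading 116 -> 26
FD 2.1: (10.258,-21.032) -> (12.145,-20.111) [heading=26, move]
FD 2.3: (12.145,-20.111) -> (14.213,-19.103) [heading=26, move]
FD 6.7: (14.213,-19.103) -> (20.234,-16.166) [heading=26, move]
FD 9.5: (20.234,-16.166) -> (28.773,-12.001) [heading=26, move]
Final: pos=(28.773,-12.001), heading=26, 0 segment(s) drawn

Answer: 28.773 -12.001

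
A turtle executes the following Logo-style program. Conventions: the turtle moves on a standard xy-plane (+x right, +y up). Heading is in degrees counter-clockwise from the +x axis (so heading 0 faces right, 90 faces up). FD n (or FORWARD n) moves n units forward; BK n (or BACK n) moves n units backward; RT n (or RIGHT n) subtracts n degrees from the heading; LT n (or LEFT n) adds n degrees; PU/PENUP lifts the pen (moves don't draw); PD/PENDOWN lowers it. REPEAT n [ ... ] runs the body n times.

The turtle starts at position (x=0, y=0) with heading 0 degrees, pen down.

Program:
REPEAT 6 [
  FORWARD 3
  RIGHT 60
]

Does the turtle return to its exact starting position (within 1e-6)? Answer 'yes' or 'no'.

Answer: yes

Derivation:
Executing turtle program step by step:
Start: pos=(0,0), heading=0, pen down
REPEAT 6 [
  -- iteration 1/6 --
  FD 3: (0,0) -> (3,0) [heading=0, draw]
  RT 60: heading 0 -> 300
  -- iteration 2/6 --
  FD 3: (3,0) -> (4.5,-2.598) [heading=300, draw]
  RT 60: heading 300 -> 240
  -- iteration 3/6 --
  FD 3: (4.5,-2.598) -> (3,-5.196) [heading=240, draw]
  RT 60: heading 240 -> 180
  -- iteration 4/6 --
  FD 3: (3,-5.196) -> (0,-5.196) [heading=180, draw]
  RT 60: heading 180 -> 120
  -- iteration 5/6 --
  FD 3: (0,-5.196) -> (-1.5,-2.598) [heading=120, draw]
  RT 60: heading 120 -> 60
  -- iteration 6/6 --
  FD 3: (-1.5,-2.598) -> (0,0) [heading=60, draw]
  RT 60: heading 60 -> 0
]
Final: pos=(0,0), heading=0, 6 segment(s) drawn

Start position: (0, 0)
Final position: (0, 0)
Distance = 0; < 1e-6 -> CLOSED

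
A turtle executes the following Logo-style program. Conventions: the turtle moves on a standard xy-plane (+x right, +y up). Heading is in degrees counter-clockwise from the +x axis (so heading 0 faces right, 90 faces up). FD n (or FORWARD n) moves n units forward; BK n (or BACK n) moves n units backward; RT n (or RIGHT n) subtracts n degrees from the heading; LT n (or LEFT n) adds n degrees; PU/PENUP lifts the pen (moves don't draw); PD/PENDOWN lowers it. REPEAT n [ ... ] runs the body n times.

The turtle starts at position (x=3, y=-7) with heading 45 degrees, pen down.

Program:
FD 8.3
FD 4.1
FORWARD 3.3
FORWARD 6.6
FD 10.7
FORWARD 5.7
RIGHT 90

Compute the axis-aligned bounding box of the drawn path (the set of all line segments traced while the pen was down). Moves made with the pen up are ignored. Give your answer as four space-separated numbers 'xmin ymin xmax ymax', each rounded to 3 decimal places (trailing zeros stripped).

Executing turtle program step by step:
Start: pos=(3,-7), heading=45, pen down
FD 8.3: (3,-7) -> (8.869,-1.131) [heading=45, draw]
FD 4.1: (8.869,-1.131) -> (11.768,1.768) [heading=45, draw]
FD 3.3: (11.768,1.768) -> (14.102,4.102) [heading=45, draw]
FD 6.6: (14.102,4.102) -> (18.768,8.768) [heading=45, draw]
FD 10.7: (18.768,8.768) -> (26.335,16.335) [heading=45, draw]
FD 5.7: (26.335,16.335) -> (30.365,20.365) [heading=45, draw]
RT 90: heading 45 -> 315
Final: pos=(30.365,20.365), heading=315, 6 segment(s) drawn

Segment endpoints: x in {3, 8.869, 11.768, 14.102, 18.768, 26.335, 30.365}, y in {-7, -1.131, 1.768, 4.102, 8.768, 16.335, 20.365}
xmin=3, ymin=-7, xmax=30.365, ymax=20.365

Answer: 3 -7 30.365 20.365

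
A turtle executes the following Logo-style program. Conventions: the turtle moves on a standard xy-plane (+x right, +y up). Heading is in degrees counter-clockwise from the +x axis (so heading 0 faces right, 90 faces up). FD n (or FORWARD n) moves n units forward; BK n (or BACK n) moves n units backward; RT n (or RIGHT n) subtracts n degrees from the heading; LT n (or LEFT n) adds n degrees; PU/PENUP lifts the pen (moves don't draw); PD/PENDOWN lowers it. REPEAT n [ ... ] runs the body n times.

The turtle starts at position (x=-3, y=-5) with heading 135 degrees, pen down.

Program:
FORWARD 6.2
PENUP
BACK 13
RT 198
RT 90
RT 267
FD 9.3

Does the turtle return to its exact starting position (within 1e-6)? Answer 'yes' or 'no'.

Answer: no

Derivation:
Executing turtle program step by step:
Start: pos=(-3,-5), heading=135, pen down
FD 6.2: (-3,-5) -> (-7.384,-0.616) [heading=135, draw]
PU: pen up
BK 13: (-7.384,-0.616) -> (1.808,-9.808) [heading=135, move]
RT 198: heading 135 -> 297
RT 90: heading 297 -> 207
RT 267: heading 207 -> 300
FD 9.3: (1.808,-9.808) -> (6.458,-17.862) [heading=300, move]
Final: pos=(6.458,-17.862), heading=300, 1 segment(s) drawn

Start position: (-3, -5)
Final position: (6.458, -17.862)
Distance = 15.966; >= 1e-6 -> NOT closed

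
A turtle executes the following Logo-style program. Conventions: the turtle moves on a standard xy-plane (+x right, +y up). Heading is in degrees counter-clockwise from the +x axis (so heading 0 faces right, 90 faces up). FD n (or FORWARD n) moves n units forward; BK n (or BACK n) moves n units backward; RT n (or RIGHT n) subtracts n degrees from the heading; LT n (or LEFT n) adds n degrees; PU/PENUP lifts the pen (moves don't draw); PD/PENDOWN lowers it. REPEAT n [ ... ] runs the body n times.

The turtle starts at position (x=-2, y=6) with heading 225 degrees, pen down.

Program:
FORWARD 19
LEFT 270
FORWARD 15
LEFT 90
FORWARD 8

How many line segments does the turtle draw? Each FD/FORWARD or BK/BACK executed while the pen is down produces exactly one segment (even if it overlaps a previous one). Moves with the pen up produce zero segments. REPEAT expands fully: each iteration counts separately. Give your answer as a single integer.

Executing turtle program step by step:
Start: pos=(-2,6), heading=225, pen down
FD 19: (-2,6) -> (-15.435,-7.435) [heading=225, draw]
LT 270: heading 225 -> 135
FD 15: (-15.435,-7.435) -> (-26.042,3.172) [heading=135, draw]
LT 90: heading 135 -> 225
FD 8: (-26.042,3.172) -> (-31.698,-2.485) [heading=225, draw]
Final: pos=(-31.698,-2.485), heading=225, 3 segment(s) drawn
Segments drawn: 3

Answer: 3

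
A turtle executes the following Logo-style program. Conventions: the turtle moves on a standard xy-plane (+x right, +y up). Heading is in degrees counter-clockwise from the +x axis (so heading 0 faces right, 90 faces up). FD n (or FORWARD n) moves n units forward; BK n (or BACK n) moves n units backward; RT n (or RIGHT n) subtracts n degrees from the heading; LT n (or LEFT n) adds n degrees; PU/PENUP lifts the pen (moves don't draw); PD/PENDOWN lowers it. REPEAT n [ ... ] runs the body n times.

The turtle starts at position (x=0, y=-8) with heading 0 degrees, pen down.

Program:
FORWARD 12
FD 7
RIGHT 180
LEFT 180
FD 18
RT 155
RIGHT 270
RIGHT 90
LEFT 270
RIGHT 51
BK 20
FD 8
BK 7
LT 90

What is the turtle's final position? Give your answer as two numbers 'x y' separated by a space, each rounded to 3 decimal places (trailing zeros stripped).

Executing turtle program step by step:
Start: pos=(0,-8), heading=0, pen down
FD 12: (0,-8) -> (12,-8) [heading=0, draw]
FD 7: (12,-8) -> (19,-8) [heading=0, draw]
RT 180: heading 0 -> 180
LT 180: heading 180 -> 0
FD 18: (19,-8) -> (37,-8) [heading=0, draw]
RT 155: heading 0 -> 205
RT 270: heading 205 -> 295
RT 90: heading 295 -> 205
LT 270: heading 205 -> 115
RT 51: heading 115 -> 64
BK 20: (37,-8) -> (28.233,-25.976) [heading=64, draw]
FD 8: (28.233,-25.976) -> (31.74,-18.786) [heading=64, draw]
BK 7: (31.74,-18.786) -> (28.671,-25.077) [heading=64, draw]
LT 90: heading 64 -> 154
Final: pos=(28.671,-25.077), heading=154, 6 segment(s) drawn

Answer: 28.671 -25.077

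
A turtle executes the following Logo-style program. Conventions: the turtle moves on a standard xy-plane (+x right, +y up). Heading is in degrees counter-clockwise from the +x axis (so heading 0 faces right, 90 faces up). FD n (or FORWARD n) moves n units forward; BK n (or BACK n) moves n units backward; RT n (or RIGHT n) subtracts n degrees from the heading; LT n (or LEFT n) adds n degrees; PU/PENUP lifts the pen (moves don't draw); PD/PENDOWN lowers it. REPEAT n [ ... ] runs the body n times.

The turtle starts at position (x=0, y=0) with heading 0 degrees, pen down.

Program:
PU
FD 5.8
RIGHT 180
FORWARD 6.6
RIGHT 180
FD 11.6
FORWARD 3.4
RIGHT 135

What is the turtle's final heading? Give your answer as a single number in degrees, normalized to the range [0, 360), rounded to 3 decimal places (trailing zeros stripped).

Executing turtle program step by step:
Start: pos=(0,0), heading=0, pen down
PU: pen up
FD 5.8: (0,0) -> (5.8,0) [heading=0, move]
RT 180: heading 0 -> 180
FD 6.6: (5.8,0) -> (-0.8,0) [heading=180, move]
RT 180: heading 180 -> 0
FD 11.6: (-0.8,0) -> (10.8,0) [heading=0, move]
FD 3.4: (10.8,0) -> (14.2,0) [heading=0, move]
RT 135: heading 0 -> 225
Final: pos=(14.2,0), heading=225, 0 segment(s) drawn

Answer: 225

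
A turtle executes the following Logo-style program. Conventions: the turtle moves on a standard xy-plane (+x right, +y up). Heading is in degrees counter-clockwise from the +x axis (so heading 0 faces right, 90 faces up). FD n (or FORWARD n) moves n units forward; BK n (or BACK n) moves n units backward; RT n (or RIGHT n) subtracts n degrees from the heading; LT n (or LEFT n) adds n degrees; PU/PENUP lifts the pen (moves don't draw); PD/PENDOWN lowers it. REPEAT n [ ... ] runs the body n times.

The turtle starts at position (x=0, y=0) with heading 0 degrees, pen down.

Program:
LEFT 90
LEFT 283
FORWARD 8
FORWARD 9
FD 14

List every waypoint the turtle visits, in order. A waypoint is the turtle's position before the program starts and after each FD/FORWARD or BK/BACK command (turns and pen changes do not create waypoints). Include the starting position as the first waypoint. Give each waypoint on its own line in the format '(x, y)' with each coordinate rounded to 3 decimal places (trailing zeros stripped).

Answer: (0, 0)
(7.795, 1.8)
(16.564, 3.824)
(30.205, 6.973)

Derivation:
Executing turtle program step by step:
Start: pos=(0,0), heading=0, pen down
LT 90: heading 0 -> 90
LT 283: heading 90 -> 13
FD 8: (0,0) -> (7.795,1.8) [heading=13, draw]
FD 9: (7.795,1.8) -> (16.564,3.824) [heading=13, draw]
FD 14: (16.564,3.824) -> (30.205,6.973) [heading=13, draw]
Final: pos=(30.205,6.973), heading=13, 3 segment(s) drawn
Waypoints (4 total):
(0, 0)
(7.795, 1.8)
(16.564, 3.824)
(30.205, 6.973)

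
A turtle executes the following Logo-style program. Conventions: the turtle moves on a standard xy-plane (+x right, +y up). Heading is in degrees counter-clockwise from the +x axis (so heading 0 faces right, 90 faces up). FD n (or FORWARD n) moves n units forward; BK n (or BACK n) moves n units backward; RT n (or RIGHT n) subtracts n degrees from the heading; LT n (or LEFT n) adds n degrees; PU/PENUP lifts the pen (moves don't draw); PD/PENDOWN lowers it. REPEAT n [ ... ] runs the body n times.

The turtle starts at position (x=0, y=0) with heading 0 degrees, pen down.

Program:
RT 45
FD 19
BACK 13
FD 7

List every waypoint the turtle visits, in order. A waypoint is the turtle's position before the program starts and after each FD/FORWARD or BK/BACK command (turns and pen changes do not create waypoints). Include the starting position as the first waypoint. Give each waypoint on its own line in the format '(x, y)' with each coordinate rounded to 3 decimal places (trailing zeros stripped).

Executing turtle program step by step:
Start: pos=(0,0), heading=0, pen down
RT 45: heading 0 -> 315
FD 19: (0,0) -> (13.435,-13.435) [heading=315, draw]
BK 13: (13.435,-13.435) -> (4.243,-4.243) [heading=315, draw]
FD 7: (4.243,-4.243) -> (9.192,-9.192) [heading=315, draw]
Final: pos=(9.192,-9.192), heading=315, 3 segment(s) drawn
Waypoints (4 total):
(0, 0)
(13.435, -13.435)
(4.243, -4.243)
(9.192, -9.192)

Answer: (0, 0)
(13.435, -13.435)
(4.243, -4.243)
(9.192, -9.192)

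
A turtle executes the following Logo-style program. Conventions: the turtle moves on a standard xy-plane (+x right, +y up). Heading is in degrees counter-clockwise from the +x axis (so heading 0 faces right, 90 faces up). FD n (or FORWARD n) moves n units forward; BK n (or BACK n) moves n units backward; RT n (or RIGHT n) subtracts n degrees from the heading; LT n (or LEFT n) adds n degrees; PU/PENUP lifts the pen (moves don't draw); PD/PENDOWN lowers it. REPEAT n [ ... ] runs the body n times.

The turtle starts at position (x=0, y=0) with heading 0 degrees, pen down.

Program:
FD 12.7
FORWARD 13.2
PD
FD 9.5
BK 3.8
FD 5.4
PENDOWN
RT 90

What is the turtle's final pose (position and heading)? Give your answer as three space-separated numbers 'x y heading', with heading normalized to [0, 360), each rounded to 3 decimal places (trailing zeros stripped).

Answer: 37 0 270

Derivation:
Executing turtle program step by step:
Start: pos=(0,0), heading=0, pen down
FD 12.7: (0,0) -> (12.7,0) [heading=0, draw]
FD 13.2: (12.7,0) -> (25.9,0) [heading=0, draw]
PD: pen down
FD 9.5: (25.9,0) -> (35.4,0) [heading=0, draw]
BK 3.8: (35.4,0) -> (31.6,0) [heading=0, draw]
FD 5.4: (31.6,0) -> (37,0) [heading=0, draw]
PD: pen down
RT 90: heading 0 -> 270
Final: pos=(37,0), heading=270, 5 segment(s) drawn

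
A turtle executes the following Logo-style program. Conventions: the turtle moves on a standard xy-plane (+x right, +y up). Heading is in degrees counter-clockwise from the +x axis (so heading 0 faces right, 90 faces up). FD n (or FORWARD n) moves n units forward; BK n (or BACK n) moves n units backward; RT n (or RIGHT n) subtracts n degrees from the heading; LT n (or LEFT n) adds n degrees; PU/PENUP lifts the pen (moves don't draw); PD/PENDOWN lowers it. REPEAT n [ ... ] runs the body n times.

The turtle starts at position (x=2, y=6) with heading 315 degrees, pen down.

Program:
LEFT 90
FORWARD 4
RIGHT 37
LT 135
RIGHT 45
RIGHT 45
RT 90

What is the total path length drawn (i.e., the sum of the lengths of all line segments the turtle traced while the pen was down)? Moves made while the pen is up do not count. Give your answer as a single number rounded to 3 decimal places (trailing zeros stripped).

Executing turtle program step by step:
Start: pos=(2,6), heading=315, pen down
LT 90: heading 315 -> 45
FD 4: (2,6) -> (4.828,8.828) [heading=45, draw]
RT 37: heading 45 -> 8
LT 135: heading 8 -> 143
RT 45: heading 143 -> 98
RT 45: heading 98 -> 53
RT 90: heading 53 -> 323
Final: pos=(4.828,8.828), heading=323, 1 segment(s) drawn

Segment lengths:
  seg 1: (2,6) -> (4.828,8.828), length = 4
Total = 4

Answer: 4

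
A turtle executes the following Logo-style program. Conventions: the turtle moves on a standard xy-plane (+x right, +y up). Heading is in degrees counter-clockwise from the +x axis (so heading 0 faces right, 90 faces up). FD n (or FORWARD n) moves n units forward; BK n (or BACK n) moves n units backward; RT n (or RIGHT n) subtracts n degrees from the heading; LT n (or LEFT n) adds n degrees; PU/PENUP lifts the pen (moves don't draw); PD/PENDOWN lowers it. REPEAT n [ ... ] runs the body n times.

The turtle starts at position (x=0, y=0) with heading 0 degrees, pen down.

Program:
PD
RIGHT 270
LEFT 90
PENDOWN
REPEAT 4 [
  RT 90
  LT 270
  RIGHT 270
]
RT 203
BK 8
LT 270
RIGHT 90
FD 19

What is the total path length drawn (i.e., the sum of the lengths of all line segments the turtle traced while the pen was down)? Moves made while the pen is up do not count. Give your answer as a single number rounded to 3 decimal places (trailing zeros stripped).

Executing turtle program step by step:
Start: pos=(0,0), heading=0, pen down
PD: pen down
RT 270: heading 0 -> 90
LT 90: heading 90 -> 180
PD: pen down
REPEAT 4 [
  -- iteration 1/4 --
  RT 90: heading 180 -> 90
  LT 270: heading 90 -> 0
  RT 270: heading 0 -> 90
  -- iteration 2/4 --
  RT 90: heading 90 -> 0
  LT 270: heading 0 -> 270
  RT 270: heading 270 -> 0
  -- iteration 3/4 --
  RT 90: heading 0 -> 270
  LT 270: heading 270 -> 180
  RT 270: heading 180 -> 270
  -- iteration 4/4 --
  RT 90: heading 270 -> 180
  LT 270: heading 180 -> 90
  RT 270: heading 90 -> 180
]
RT 203: heading 180 -> 337
BK 8: (0,0) -> (-7.364,3.126) [heading=337, draw]
LT 270: heading 337 -> 247
RT 90: heading 247 -> 157
FD 19: (-7.364,3.126) -> (-24.854,10.55) [heading=157, draw]
Final: pos=(-24.854,10.55), heading=157, 2 segment(s) drawn

Segment lengths:
  seg 1: (0,0) -> (-7.364,3.126), length = 8
  seg 2: (-7.364,3.126) -> (-24.854,10.55), length = 19
Total = 27

Answer: 27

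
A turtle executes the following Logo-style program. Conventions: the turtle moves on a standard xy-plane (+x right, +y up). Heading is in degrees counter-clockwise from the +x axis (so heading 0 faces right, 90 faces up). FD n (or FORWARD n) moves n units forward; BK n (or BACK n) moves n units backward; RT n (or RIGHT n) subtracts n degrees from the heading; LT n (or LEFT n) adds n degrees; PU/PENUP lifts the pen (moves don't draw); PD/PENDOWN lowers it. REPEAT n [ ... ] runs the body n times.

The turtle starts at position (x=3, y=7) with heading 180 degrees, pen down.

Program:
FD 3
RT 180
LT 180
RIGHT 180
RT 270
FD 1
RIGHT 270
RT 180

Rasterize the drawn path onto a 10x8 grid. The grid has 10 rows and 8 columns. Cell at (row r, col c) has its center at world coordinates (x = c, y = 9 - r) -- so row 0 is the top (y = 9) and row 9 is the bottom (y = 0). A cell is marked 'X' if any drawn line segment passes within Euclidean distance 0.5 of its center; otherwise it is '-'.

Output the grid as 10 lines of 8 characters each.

Segment 0: (3,7) -> (0,7)
Segment 1: (0,7) -> (-0,8)

Answer: --------
X-------
XXXX----
--------
--------
--------
--------
--------
--------
--------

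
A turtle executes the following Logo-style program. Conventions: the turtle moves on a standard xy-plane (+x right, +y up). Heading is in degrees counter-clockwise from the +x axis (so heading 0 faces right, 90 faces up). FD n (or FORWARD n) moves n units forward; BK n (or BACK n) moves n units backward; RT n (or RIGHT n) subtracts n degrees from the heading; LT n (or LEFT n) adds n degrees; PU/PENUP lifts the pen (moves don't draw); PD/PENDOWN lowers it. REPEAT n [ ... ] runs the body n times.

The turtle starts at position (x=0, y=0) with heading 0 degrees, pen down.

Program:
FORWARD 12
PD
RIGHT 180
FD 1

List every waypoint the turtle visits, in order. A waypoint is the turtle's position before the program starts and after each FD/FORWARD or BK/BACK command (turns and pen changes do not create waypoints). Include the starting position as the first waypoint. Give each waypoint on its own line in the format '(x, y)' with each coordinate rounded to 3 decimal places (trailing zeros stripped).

Executing turtle program step by step:
Start: pos=(0,0), heading=0, pen down
FD 12: (0,0) -> (12,0) [heading=0, draw]
PD: pen down
RT 180: heading 0 -> 180
FD 1: (12,0) -> (11,0) [heading=180, draw]
Final: pos=(11,0), heading=180, 2 segment(s) drawn
Waypoints (3 total):
(0, 0)
(12, 0)
(11, 0)

Answer: (0, 0)
(12, 0)
(11, 0)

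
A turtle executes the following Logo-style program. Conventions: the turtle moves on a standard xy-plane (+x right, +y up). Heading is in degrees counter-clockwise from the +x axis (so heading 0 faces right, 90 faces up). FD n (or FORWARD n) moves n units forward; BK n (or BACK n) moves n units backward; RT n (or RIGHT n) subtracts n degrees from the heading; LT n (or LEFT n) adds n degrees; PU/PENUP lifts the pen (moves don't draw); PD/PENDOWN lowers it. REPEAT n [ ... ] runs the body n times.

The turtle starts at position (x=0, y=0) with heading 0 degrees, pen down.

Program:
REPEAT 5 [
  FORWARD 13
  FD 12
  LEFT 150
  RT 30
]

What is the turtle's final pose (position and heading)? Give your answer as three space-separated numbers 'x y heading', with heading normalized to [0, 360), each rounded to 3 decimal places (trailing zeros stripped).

Executing turtle program step by step:
Start: pos=(0,0), heading=0, pen down
REPEAT 5 [
  -- iteration 1/5 --
  FD 13: (0,0) -> (13,0) [heading=0, draw]
  FD 12: (13,0) -> (25,0) [heading=0, draw]
  LT 150: heading 0 -> 150
  RT 30: heading 150 -> 120
  -- iteration 2/5 --
  FD 13: (25,0) -> (18.5,11.258) [heading=120, draw]
  FD 12: (18.5,11.258) -> (12.5,21.651) [heading=120, draw]
  LT 150: heading 120 -> 270
  RT 30: heading 270 -> 240
  -- iteration 3/5 --
  FD 13: (12.5,21.651) -> (6,10.392) [heading=240, draw]
  FD 12: (6,10.392) -> (0,0) [heading=240, draw]
  LT 150: heading 240 -> 30
  RT 30: heading 30 -> 0
  -- iteration 4/5 --
  FD 13: (0,0) -> (13,0) [heading=0, draw]
  FD 12: (13,0) -> (25,0) [heading=0, draw]
  LT 150: heading 0 -> 150
  RT 30: heading 150 -> 120
  -- iteration 5/5 --
  FD 13: (25,0) -> (18.5,11.258) [heading=120, draw]
  FD 12: (18.5,11.258) -> (12.5,21.651) [heading=120, draw]
  LT 150: heading 120 -> 270
  RT 30: heading 270 -> 240
]
Final: pos=(12.5,21.651), heading=240, 10 segment(s) drawn

Answer: 12.5 21.651 240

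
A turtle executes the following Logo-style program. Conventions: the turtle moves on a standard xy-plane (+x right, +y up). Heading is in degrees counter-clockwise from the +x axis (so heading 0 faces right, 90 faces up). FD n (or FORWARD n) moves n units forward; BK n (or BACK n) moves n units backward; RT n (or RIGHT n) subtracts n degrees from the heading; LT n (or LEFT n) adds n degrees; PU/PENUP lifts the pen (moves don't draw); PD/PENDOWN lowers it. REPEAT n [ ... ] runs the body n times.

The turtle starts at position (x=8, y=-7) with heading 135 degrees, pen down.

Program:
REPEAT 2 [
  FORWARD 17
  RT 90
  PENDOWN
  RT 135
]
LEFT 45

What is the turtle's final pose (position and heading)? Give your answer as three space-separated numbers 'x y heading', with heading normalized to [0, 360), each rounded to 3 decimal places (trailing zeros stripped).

Answer: -4.021 -11.979 90

Derivation:
Executing turtle program step by step:
Start: pos=(8,-7), heading=135, pen down
REPEAT 2 [
  -- iteration 1/2 --
  FD 17: (8,-7) -> (-4.021,5.021) [heading=135, draw]
  RT 90: heading 135 -> 45
  PD: pen down
  RT 135: heading 45 -> 270
  -- iteration 2/2 --
  FD 17: (-4.021,5.021) -> (-4.021,-11.979) [heading=270, draw]
  RT 90: heading 270 -> 180
  PD: pen down
  RT 135: heading 180 -> 45
]
LT 45: heading 45 -> 90
Final: pos=(-4.021,-11.979), heading=90, 2 segment(s) drawn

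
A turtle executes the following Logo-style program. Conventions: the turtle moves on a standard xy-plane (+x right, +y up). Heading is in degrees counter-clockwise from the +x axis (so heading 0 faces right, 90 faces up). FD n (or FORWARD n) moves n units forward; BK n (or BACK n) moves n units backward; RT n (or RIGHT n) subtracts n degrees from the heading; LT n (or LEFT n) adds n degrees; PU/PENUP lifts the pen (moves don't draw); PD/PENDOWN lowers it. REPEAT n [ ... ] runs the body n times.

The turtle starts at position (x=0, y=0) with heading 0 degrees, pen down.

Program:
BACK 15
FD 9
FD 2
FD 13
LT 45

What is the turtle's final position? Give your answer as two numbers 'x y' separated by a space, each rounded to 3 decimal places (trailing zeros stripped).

Answer: 9 0

Derivation:
Executing turtle program step by step:
Start: pos=(0,0), heading=0, pen down
BK 15: (0,0) -> (-15,0) [heading=0, draw]
FD 9: (-15,0) -> (-6,0) [heading=0, draw]
FD 2: (-6,0) -> (-4,0) [heading=0, draw]
FD 13: (-4,0) -> (9,0) [heading=0, draw]
LT 45: heading 0 -> 45
Final: pos=(9,0), heading=45, 4 segment(s) drawn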